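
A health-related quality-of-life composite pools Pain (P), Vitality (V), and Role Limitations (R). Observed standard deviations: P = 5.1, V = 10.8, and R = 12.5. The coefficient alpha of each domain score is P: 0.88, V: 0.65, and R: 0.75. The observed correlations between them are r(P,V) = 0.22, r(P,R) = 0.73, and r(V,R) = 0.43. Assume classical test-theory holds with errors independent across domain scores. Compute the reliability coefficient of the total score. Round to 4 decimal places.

Var(P+V+R) = 5.1² + 10.8² + 12.5² + 2·[5.1·10.8·0.22 + 5.1·12.5·0.73 + 10.8·12.5·0.43] = 298.9 + 233.41 = 532.31.
Because errors are independent across components, Cov(Tᵢ,Tⱼ) = Cov(Xᵢ,Xⱼ); the off-diagonal part of the true-score variance is the same as above.
True-score variance = [5.1²·0.88 + 10.8²·0.65 + 12.5²·0.75] + 233.41 = 215.892 + 233.41 = 449.303.
Reliability = 449.303 / 532.31 = 0.8441.

0.8441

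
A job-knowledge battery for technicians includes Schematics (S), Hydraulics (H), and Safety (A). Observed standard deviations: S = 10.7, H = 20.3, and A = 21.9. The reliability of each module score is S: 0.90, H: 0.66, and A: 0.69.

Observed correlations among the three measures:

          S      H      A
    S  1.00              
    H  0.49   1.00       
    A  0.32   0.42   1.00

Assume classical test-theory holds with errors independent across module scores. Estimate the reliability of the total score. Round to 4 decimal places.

0.8277

Var(S+H+A) = 10.7² + 20.3² + 21.9² + 2·[10.7·20.3·0.49 + 10.7·21.9·0.32 + 20.3·21.9·0.42] = 1006.19 + 736.276 = 1742.47.
Because errors are independent across components, Cov(Tᵢ,Tⱼ) = Cov(Xᵢ,Xⱼ); the off-diagonal part of the true-score variance is the same as above.
True-score variance = [10.7²·0.90 + 20.3²·0.66 + 21.9²·0.69] + 736.276 = 705.951 + 736.276 = 1442.23.
Reliability = 1442.23 / 1742.47 = 0.8277.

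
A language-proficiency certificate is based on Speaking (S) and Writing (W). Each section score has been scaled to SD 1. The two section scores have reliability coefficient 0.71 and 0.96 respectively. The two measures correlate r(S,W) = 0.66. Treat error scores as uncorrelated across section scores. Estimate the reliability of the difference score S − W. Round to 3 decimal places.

Var(S−W) = 1 + 1 − 2·0.66 = 2 − 1.32 = 0.68.
Under uncorrelated errors the observed covariances equal the true-score covariances, so only the own-variance terms attenuate.
True-score variance = [0.71 + 0.96] − 1.32 = 1.67 − 1.32 = 0.35.
Reliability = 0.35 / 0.68 = 0.515.

0.515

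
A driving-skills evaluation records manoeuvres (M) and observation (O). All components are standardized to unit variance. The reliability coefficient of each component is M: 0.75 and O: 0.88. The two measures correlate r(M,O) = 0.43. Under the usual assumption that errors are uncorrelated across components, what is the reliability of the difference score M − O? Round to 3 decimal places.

0.675

Var(M−O) = 1 + 1 − 2·0.43 = 2 − 0.86 = 1.14.
With uncorrelated errors the cross-covariances are all true-score covariance, so they carry over unchanged; only the diagonal terms shrink to ρᵢσᵢ².
True-score variance = [0.75 + 0.88] − 0.86 = 1.63 − 0.86 = 0.77.
Reliability = 0.77 / 1.14 = 0.675.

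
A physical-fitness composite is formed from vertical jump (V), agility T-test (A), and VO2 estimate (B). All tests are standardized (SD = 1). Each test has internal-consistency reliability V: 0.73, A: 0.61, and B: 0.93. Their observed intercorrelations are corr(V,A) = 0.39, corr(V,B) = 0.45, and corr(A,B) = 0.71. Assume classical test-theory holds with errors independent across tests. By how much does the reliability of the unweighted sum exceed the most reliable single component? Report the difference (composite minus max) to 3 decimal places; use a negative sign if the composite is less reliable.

-0.050

Var(sum) = 3 + 3.1 = 6.1; true-score variance = 2.27 + 3.1 = 5.37; composite reliability = 0.8803.
Max component reliability = 0.9300.
Difference = 0.8803 − 0.9300 = -0.050.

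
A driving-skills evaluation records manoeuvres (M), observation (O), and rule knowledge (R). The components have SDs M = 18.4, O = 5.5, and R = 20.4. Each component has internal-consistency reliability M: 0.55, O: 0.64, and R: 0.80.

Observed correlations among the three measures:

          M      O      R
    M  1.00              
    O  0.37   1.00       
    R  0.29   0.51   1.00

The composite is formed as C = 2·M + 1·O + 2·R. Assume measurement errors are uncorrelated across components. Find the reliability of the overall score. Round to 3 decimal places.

0.778

Var(C) = 2²·18.4² + 5.5² + 2²·20.4² + 2·[2·18.4·5.5·0.37 + 4·18.4·20.4·0.29 + 2·5.5·20.4·0.51] = 3049.13 + 1249.5 = 4298.63.
With uncorrelated errors the cross-covariances are all true-score covariance, so they carry over unchanged; only the diagonal terms shrink to ρᵢσᵢ².
True-score variance = [2²·18.4²·0.55 + 5.5²·0.64 + 2²·20.4²·0.80] + 1249.5 = 2095.9 + 1249.5 = 3345.4.
Reliability = 3345.4 / 4298.63 = 0.778.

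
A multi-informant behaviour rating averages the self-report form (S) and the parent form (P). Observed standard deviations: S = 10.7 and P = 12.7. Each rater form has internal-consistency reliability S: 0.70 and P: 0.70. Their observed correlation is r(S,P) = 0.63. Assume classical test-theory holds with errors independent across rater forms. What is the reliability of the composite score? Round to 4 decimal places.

Var(S+P) = 10.7² + 12.7² + 2·[10.7·12.7·0.63] = 275.78 + 171.221 = 447.001.
Under uncorrelated errors the observed covariances equal the true-score covariances, so only the own-variance terms attenuate.
True-score variance = [10.7²·0.70 + 12.7²·0.70] + 171.221 = 193.046 + 171.221 = 364.267.
Reliability = 364.267 / 447.001 = 0.8149.

0.8149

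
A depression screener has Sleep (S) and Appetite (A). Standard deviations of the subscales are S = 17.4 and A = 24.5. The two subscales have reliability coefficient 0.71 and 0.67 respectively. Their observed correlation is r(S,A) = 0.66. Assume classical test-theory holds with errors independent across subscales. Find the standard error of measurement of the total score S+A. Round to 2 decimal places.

16.91

Var(total) = 903.01 + 562.716 = 1465.73.
True-score variance = 617.127 + 562.716 = 1179.84, so reliability = 0.8050.
Error variance = 1465.73 − 1179.84 = 285.883; SEM = √285.883 = 16.91.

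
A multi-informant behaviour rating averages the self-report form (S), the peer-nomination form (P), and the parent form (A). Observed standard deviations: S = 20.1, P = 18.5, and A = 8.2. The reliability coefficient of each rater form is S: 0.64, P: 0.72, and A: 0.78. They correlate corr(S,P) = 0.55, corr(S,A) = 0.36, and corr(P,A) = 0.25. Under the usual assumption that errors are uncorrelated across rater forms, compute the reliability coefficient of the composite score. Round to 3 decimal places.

Var(S+P+A) = 20.1² + 18.5² + 8.2² + 2·[20.1·18.5·0.55 + 20.1·8.2·0.36 + 18.5·8.2·0.25] = 813.5 + 603.555 = 1417.06.
With uncorrelated errors the cross-covariances are all true-score covariance, so they carry over unchanged; only the diagonal terms shrink to ρᵢσᵢ².
True-score variance = [20.1²·0.64 + 18.5²·0.72 + 8.2²·0.78] + 603.555 = 557.434 + 603.555 = 1160.99.
Reliability = 1160.99 / 1417.06 = 0.819.

0.819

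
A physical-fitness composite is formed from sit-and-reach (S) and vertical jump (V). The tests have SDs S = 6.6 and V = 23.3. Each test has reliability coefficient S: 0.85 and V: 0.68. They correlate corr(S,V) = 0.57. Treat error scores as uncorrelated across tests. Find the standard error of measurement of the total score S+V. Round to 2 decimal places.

Var(total) = 586.45 + 175.309 = 761.759.
True-score variance = 406.191 + 175.309 = 581.5, so reliability = 0.7634.
Error variance = 761.759 − 581.5 = 180.259; SEM = √180.259 = 13.43.

13.43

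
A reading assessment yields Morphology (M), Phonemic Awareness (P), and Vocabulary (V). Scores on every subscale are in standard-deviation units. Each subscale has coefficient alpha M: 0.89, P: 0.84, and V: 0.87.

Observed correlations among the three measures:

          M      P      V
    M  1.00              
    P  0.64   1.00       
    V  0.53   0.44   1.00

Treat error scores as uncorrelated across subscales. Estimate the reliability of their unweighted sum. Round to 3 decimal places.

Var(M+P+V) = 3 + 2·[0.64 + 0.53 + 0.44] = 3 + 3.22 = 6.22.
With uncorrelated errors the cross-covariances are all true-score covariance, so they carry over unchanged; only the diagonal terms shrink to ρᵢσᵢ².
True-score variance = [0.89 + 0.84 + 0.87] + 3.22 = 2.6 + 3.22 = 5.82.
Reliability = 5.82 / 6.22 = 0.936.

0.936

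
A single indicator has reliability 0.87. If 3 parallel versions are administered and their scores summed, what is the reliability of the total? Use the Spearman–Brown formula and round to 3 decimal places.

0.953

ρ_k = kρ / (1 + (k−1)ρ) = 3·0.87 / (1 + 2·0.87) = 2.610 / 2.740 = 0.953.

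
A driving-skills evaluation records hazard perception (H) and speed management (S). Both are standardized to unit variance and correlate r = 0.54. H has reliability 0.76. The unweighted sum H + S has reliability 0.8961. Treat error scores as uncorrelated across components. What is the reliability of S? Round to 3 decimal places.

0.920

Var(H+S) = 2 + 2·0.54 = 3.080.
True-score variance = ρ_H + ρ_S + 2·0.54, so 0.8961 = (0.76 + ρ_S + 1.08) / 3.080.
ρ_S = 0.8961·3.080 − 0.76 − 1.08 = 0.920.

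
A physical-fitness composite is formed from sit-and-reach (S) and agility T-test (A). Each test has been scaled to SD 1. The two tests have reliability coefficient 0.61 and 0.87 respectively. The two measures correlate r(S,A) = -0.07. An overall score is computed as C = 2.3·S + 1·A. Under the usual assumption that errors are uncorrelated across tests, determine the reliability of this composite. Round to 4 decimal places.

0.6325

Var(C) = 2.3² + 1 + 2·[2.3·(-0.07)] = 6.29 − 0.322 = 5.968.
With uncorrelated errors the cross-covariances are all true-score covariance, so they carry over unchanged; only the diagonal terms shrink to ρᵢσᵢ².
True-score variance = [2.3²·0.61 + 0.87] − 0.322 = 4.0969 − 0.322 = 3.7749.
Reliability = 3.7749 / 5.968 = 0.6325.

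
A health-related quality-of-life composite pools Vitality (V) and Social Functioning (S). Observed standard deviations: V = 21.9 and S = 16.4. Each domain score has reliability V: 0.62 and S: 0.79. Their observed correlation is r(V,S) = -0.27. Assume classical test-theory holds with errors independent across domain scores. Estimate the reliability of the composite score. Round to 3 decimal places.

0.570

Var(V+S) = 21.9² + 16.4² + 2·[21.9·16.4·(-0.27)] = 748.57 − 193.946 = 554.624.
Because errors are independent across components, Cov(Tᵢ,Tⱼ) = Cov(Xᵢ,Xⱼ); the off-diagonal part of the true-score variance is the same as above.
True-score variance = [21.9²·0.62 + 16.4²·0.79] − 193.946 = 509.837 − 193.946 = 315.89.
Reliability = 315.89 / 554.624 = 0.570.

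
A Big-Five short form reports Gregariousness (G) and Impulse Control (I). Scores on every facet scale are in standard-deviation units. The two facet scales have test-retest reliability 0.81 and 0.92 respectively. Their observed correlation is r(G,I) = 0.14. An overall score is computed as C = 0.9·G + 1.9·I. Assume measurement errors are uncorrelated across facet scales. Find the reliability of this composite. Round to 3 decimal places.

0.910

Var(C) = 0.9² + 1.9² + 2·[1.71·0.14] = 4.42 + 0.4788 = 4.8988.
Under uncorrelated errors the observed covariances equal the true-score covariances, so only the own-variance terms attenuate.
True-score variance = [0.9²·0.81 + 1.9²·0.92] + 0.4788 = 3.9773 + 0.4788 = 4.4561.
Reliability = 4.4561 / 4.8988 = 0.910.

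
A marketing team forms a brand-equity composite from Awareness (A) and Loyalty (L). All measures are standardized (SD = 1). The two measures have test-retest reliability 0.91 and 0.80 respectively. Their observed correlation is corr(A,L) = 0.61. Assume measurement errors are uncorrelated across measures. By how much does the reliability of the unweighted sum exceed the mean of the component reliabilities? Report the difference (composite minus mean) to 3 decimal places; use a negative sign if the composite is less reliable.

Var(sum) = 2 + 1.22 = 3.22; true-score variance = 1.71 + 1.22 = 2.93; composite reliability = 0.9099.
Mean component reliability = 0.8550.
Difference = 0.9099 − 0.8550 = 0.055.

0.055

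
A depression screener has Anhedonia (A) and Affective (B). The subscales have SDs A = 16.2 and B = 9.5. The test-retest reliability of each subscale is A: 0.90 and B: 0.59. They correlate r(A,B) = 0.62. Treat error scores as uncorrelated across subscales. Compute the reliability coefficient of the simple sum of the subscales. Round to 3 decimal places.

Var(A+B) = 16.2² + 9.5² + 2·[16.2·9.5·0.62] = 352.69 + 190.836 = 543.526.
Under uncorrelated errors the observed covariances equal the true-score covariances, so only the own-variance terms attenuate.
True-score variance = [16.2²·0.90 + 9.5²·0.59] + 190.836 = 289.443 + 190.836 = 480.279.
Reliability = 480.279 / 543.526 = 0.884.

0.884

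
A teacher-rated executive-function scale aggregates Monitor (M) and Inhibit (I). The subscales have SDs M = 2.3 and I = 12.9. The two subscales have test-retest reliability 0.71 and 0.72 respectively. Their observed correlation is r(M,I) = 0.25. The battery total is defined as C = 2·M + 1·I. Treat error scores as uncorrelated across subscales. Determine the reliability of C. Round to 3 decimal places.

0.757

Var(C) = 2²·2.3² + 12.9² + 2·[2·2.3·12.9·0.25] = 187.57 + 29.67 = 217.24.
Because errors are independent across components, Cov(Tᵢ,Tⱼ) = Cov(Xᵢ,Xⱼ); the off-diagonal part of the true-score variance is the same as above.
True-score variance = [2²·2.3²·0.71 + 12.9²·0.72] + 29.67 = 134.839 + 29.67 = 164.509.
Reliability = 164.509 / 217.24 = 0.757.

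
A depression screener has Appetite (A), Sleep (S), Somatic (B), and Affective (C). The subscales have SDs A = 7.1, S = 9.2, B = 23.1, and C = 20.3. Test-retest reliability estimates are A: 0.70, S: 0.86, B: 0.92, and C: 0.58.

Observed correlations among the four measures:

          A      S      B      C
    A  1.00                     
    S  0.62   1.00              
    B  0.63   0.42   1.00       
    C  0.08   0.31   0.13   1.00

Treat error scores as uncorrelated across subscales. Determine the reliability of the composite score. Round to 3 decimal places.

0.866

Var(A+S+B+C) = 7.1² + 9.2² + 23.1² + 20.3² + 2·[7.1·9.2·0.62 + 7.1·23.1·0.63 + 7.1·20.3·0.08 + 9.2·23.1·0.42 + 9.2·20.3·0.31 + 23.1·20.3·0.13] = 1080.75 + 726.94 = 1807.69.
Because errors are independent across components, Cov(Tᵢ,Tⱼ) = Cov(Xᵢ,Xⱼ); the off-diagonal part of the true-score variance is the same as above.
True-score variance = [7.1²·0.70 + 9.2²·0.86 + 23.1²·0.92 + 20.3²·0.58] + 726.94 = 838.011 + 726.94 = 1564.95.
Reliability = 1564.95 / 1807.69 = 0.866.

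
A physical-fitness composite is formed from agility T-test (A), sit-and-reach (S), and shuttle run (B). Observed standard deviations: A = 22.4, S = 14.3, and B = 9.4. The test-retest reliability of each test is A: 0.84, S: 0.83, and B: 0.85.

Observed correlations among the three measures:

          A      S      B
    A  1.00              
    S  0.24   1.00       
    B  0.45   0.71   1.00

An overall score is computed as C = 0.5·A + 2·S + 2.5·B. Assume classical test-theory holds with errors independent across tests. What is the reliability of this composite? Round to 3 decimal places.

Var(C) = 0.5²·22.4² + 2²·14.3² + 2.5²·9.4² + 2·[22.4·14.3·0.24 + 1.25·22.4·9.4·0.45 + 5·14.3·9.4·0.71] = 1495.65 + 1345.02 = 2840.67.
With uncorrelated errors the cross-covariances are all true-score covariance, so they carry over unchanged; only the diagonal terms shrink to ρᵢσᵢ².
True-score variance = [0.5²·22.4²·0.84 + 2²·14.3²·0.83 + 2.5²·9.4²·0.85] + 1345.02 = 1253.69 + 1345.02 = 2598.7.
Reliability = 2598.7 / 2840.67 = 0.915.

0.915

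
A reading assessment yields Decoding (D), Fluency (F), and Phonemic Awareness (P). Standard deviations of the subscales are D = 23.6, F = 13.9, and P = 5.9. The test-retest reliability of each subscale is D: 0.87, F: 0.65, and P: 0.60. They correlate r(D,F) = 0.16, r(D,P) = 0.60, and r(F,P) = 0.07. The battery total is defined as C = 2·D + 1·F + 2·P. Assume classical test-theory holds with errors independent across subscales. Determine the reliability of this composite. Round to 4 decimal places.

Var(C) = 2²·23.6² + 13.9² + 2²·5.9² + 2·[2·23.6·13.9·0.16 + 4·23.6·5.9·0.60 + 2·13.9·5.9·0.07] = 2560.29 + 901.26 = 3461.55.
Because errors are independent across components, Cov(Tᵢ,Tⱼ) = Cov(Xᵢ,Xⱼ); the off-diagonal part of the true-score variance is the same as above.
True-score variance = [2²·23.6²·0.87 + 13.9²·0.65 + 2²·5.9²·0.60] + 901.26 = 2147.35 + 901.26 = 3048.61.
Reliability = 3048.61 / 3461.55 = 0.8807.

0.8807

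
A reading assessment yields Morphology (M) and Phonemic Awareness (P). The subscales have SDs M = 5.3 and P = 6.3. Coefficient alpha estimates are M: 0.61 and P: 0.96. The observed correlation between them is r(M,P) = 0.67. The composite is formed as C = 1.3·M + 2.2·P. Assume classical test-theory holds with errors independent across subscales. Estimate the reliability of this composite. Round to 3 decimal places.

Var(C) = 1.3²·5.3² + 2.2²·6.3² + 2·[2.86·5.3·6.3·0.67] = 239.572 + 127.964 = 367.536.
With uncorrelated errors the cross-covariances are all true-score covariance, so they carry over unchanged; only the diagonal terms shrink to ρᵢσᵢ².
True-score variance = [1.3²·5.3²·0.61 + 2.2²·6.3²·0.96] + 127.964 = 213.374 + 127.964 = 341.337.
Reliability = 341.337 / 367.536 = 0.929.

0.929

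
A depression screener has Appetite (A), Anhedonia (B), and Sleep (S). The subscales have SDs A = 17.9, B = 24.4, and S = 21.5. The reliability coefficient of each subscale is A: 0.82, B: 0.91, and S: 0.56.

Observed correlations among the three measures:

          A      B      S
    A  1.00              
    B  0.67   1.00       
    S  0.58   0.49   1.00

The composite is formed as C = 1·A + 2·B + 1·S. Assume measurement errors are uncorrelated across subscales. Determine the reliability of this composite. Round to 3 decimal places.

0.918

Var(C) = 17.9² + 2²·24.4² + 21.5² + 2·[2·17.9·24.4·0.67 + 17.9·21.5·0.58 + 2·24.4·21.5·0.49] = 3164.1 + 2645.16 = 5809.26.
Under uncorrelated errors the observed covariances equal the true-score covariances, so only the own-variance terms attenuate.
True-score variance = [17.9²·0.82 + 2²·24.4²·0.91 + 21.5²·0.56] + 2645.16 = 2688.71 + 2645.16 = 5333.87.
Reliability = 5333.87 / 5809.26 = 0.918.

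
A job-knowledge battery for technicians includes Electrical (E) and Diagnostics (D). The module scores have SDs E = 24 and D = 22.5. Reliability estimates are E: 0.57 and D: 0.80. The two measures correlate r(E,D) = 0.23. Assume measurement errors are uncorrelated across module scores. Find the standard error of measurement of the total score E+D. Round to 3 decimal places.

18.680

Var(total) = 1082.25 + 248.4 = 1330.65.
True-score variance = 733.32 + 248.4 = 981.72, so reliability = 0.7378.
Error variance = 1330.65 − 981.72 = 348.93; SEM = √348.93 = 18.680.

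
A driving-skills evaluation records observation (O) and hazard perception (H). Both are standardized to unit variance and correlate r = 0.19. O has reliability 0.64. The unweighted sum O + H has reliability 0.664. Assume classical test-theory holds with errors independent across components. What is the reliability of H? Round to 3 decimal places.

Var(O+H) = 2 + 2·0.19 = 2.380.
True-score variance = ρ_O + ρ_H + 2·0.19, so 0.664 = (0.64 + ρ_H + 0.38) / 2.380.
ρ_H = 0.664·2.380 − 0.64 − 0.38 = 0.560.

0.560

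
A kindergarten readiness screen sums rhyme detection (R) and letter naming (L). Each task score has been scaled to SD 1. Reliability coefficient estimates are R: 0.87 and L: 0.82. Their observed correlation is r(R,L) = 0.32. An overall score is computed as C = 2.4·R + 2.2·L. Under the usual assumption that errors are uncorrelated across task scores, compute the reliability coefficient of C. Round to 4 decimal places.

Var(C) = 2.4² + 2.2² + 2·[5.28·0.32] = 10.6 + 3.3792 = 13.9792.
Under uncorrelated errors the observed covariances equal the true-score covariances, so only the own-variance terms attenuate.
True-score variance = [2.4²·0.87 + 2.2²·0.82] + 3.3792 = 8.98 + 3.3792 = 12.3592.
Reliability = 12.3592 / 13.9792 = 0.8841.

0.8841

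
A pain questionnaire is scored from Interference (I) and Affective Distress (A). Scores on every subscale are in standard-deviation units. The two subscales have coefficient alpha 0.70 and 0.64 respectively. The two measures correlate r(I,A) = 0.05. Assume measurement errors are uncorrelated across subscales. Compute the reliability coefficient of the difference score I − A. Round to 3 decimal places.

0.653

Var(I−A) = 1 + 1 − 2·0.05 = 2 − 0.1 = 1.9.
With uncorrelated errors the cross-covariances are all true-score covariance, so they carry over unchanged; only the diagonal terms shrink to ρᵢσᵢ².
True-score variance = [0.70 + 0.64] − 0.1 = 1.34 − 0.1 = 1.24.
Reliability = 1.24 / 1.9 = 0.653.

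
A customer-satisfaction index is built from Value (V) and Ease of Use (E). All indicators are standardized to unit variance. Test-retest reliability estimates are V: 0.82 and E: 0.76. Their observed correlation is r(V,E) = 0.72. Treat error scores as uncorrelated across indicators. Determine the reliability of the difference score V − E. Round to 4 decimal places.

0.2500

Var(V−E) = 1 + 1 − 2·0.72 = 2 − 1.44 = 0.56.
Under uncorrelated errors the observed covariances equal the true-score covariances, so only the own-variance terms attenuate.
True-score variance = [0.82 + 0.76] − 1.44 = 1.58 − 1.44 = 0.14.
Reliability = 0.14 / 0.56 = 0.2500.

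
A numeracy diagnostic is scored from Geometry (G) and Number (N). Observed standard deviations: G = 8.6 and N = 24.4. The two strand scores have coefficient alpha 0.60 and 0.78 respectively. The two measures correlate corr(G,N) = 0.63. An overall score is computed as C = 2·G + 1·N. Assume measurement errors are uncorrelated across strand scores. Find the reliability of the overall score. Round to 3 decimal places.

0.824

Var(C) = 2²·8.6² + 24.4² + 2·[2·8.6·24.4·0.63] = 891.2 + 528.797 = 1420.
Because errors are independent across components, Cov(Tᵢ,Tⱼ) = Cov(Xᵢ,Xⱼ); the off-diagonal part of the true-score variance is the same as above.
True-score variance = [2²·8.6²·0.60 + 24.4²·0.78] + 528.797 = 641.885 + 528.797 = 1170.68.
Reliability = 1170.68 / 1420 = 0.824.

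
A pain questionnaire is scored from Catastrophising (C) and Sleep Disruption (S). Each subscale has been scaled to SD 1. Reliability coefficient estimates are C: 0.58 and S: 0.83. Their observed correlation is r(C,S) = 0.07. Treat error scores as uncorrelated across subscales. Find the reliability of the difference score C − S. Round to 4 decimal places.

Var(C−S) = 1 + 1 − 2·0.07 = 2 − 0.14 = 1.86.
Because errors are independent across components, Cov(Tᵢ,Tⱼ) = Cov(Xᵢ,Xⱼ); the off-diagonal part of the true-score variance is the same as above.
True-score variance = [0.58 + 0.83] − 0.14 = 1.41 − 0.14 = 1.27.
Reliability = 1.27 / 1.86 = 0.6828.

0.6828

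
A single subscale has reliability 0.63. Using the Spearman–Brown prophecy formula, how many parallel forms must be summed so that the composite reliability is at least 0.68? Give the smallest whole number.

2

k ≥ ρ*(1−ρ₁)/(ρ₁(1−ρ*)) = 0.68·0.37 / (0.63·0.32) = 1.248.
Smallest integer k = 2.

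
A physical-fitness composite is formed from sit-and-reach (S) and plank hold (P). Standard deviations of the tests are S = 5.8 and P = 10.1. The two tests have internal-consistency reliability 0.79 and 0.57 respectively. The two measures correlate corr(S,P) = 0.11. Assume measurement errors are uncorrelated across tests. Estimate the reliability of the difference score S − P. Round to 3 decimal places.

Var(S−P) = 5.8² + 10.1² − 2·5.8·10.1·0.11 = 135.65 − 12.8876 = 122.762.
Because errors are independent across components, Cov(Tᵢ,Tⱼ) = Cov(Xᵢ,Xⱼ); the off-diagonal part of the true-score variance is the same as above.
True-score variance = [5.8²·0.79 + 10.1²·0.57] − 12.8876 = 84.7213 − 12.8876 = 71.8337.
Reliability = 71.8337 / 122.762 = 0.585.

0.585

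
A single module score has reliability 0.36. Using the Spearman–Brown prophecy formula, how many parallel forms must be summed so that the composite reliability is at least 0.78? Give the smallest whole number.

k ≥ ρ*(1−ρ₁)/(ρ₁(1−ρ*)) = 0.78·0.64 / (0.36·0.22) = 6.303.
Smallest integer k = 7.

7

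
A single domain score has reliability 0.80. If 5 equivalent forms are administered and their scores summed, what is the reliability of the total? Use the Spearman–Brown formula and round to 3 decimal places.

0.952

ρ_k = kρ / (1 + (k−1)ρ) = 5·0.80 / (1 + 4·0.80) = 4.000 / 4.200 = 0.952.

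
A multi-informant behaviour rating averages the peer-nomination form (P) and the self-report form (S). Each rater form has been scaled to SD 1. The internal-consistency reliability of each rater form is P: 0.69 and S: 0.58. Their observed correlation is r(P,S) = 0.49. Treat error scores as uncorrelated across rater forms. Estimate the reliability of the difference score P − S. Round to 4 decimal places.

0.2843

Var(P−S) = 1 + 1 − 2·0.49 = 2 − 0.98 = 1.02.
With uncorrelated errors the cross-covariances are all true-score covariance, so they carry over unchanged; only the diagonal terms shrink to ρᵢσᵢ².
True-score variance = [0.69 + 0.58] − 0.98 = 1.27 − 0.98 = 0.29.
Reliability = 0.29 / 1.02 = 0.2843.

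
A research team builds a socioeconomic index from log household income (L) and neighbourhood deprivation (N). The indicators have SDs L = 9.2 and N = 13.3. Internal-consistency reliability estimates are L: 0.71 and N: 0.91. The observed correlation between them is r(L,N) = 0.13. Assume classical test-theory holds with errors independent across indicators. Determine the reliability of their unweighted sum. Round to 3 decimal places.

0.862

Var(L+N) = 9.2² + 13.3² + 2·[9.2·13.3·0.13] = 261.53 + 31.8136 = 293.344.
Under uncorrelated errors the observed covariances equal the true-score covariances, so only the own-variance terms attenuate.
True-score variance = [9.2²·0.71 + 13.3²·0.91] + 31.8136 = 221.064 + 31.8136 = 252.878.
Reliability = 252.878 / 293.344 = 0.862.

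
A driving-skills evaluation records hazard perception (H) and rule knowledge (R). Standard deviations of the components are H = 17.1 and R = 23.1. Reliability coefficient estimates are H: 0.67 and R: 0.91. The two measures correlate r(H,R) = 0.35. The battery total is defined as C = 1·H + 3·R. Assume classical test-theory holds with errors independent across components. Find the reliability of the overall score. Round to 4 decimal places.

Var(C) = 17.1² + 3²·23.1² + 2·[3·17.1·23.1·0.35] = 5094.9 + 829.521 = 5924.42.
With uncorrelated errors the cross-covariances are all true-score covariance, so they carry over unchanged; only the diagonal terms shrink to ρᵢσᵢ².
True-score variance = [17.1²·0.67 + 3²·23.1²·0.91] + 829.521 = 4566.18 + 829.521 = 5395.7.
Reliability = 5395.7 / 5924.42 = 0.9108.

0.9108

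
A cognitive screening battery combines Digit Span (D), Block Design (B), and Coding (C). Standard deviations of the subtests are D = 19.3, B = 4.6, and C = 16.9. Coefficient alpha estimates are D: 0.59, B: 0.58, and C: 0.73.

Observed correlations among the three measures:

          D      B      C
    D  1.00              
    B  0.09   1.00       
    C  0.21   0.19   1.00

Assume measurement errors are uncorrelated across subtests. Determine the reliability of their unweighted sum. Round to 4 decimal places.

Var(D+B+C) = 19.3² + 4.6² + 16.9² + 2·[19.3·4.6·0.09 + 19.3·16.9·0.21 + 4.6·16.9·0.19] = 679.26 + 182.513 = 861.773.
Because errors are independent across components, Cov(Tᵢ,Tⱼ) = Cov(Xᵢ,Xⱼ); the off-diagonal part of the true-score variance is the same as above.
True-score variance = [19.3²·0.59 + 4.6²·0.58 + 16.9²·0.73] + 182.513 = 440.537 + 182.513 = 623.05.
Reliability = 623.05 / 861.773 = 0.7230.

0.7230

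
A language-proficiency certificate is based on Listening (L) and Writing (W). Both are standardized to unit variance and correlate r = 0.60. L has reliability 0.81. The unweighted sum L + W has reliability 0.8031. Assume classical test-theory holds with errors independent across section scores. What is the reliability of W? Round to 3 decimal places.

Var(L+W) = 2 + 2·0.60 = 3.200.
True-score variance = ρ_L + ρ_W + 2·0.60, so 0.8031 = (0.81 + ρ_W + 1.20) / 3.200.
ρ_W = 0.8031·3.200 − 0.81 − 1.20 = 0.560.

0.560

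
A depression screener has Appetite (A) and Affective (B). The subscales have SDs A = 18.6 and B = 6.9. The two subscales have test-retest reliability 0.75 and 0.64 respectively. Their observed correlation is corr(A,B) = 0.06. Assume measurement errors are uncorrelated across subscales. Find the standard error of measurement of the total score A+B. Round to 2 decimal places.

Var(total) = 393.57 + 15.4008 = 408.971.
True-score variance = 289.94 + 15.4008 = 305.341, so reliability = 0.7466.
Error variance = 408.971 − 305.341 = 103.63; SEM = √103.63 = 10.18.

10.18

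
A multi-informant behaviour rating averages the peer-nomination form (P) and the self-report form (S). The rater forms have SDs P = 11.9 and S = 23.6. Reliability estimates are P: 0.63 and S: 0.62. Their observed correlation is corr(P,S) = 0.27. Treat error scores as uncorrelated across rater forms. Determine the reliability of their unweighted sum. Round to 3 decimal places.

0.689

Var(P+S) = 11.9² + 23.6² + 2·[11.9·23.6·0.27] = 698.57 + 151.654 = 850.224.
Under uncorrelated errors the observed covariances equal the true-score covariances, so only the own-variance terms attenuate.
True-score variance = [11.9²·0.63 + 23.6²·0.62] + 151.654 = 434.529 + 151.654 = 586.183.
Reliability = 586.183 / 850.224 = 0.689.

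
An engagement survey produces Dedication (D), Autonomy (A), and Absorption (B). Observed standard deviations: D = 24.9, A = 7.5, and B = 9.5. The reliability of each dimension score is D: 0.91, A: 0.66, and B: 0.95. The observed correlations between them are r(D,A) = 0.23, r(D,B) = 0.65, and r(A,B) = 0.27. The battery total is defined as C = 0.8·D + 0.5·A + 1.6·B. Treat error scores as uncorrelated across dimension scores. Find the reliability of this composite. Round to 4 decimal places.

Var(C) = 0.8²·24.9² + 0.5²·7.5² + 1.6²·9.5² + 2·[0.4·24.9·7.5·0.23 + 1.28·24.9·9.5·0.65 + 0.8·7.5·9.5·0.27] = 641.909 + 458.761 = 1100.67.
With uncorrelated errors the cross-covariances are all true-score covariance, so they carry over unchanged; only the diagonal terms shrink to ρᵢσᵢ².
True-score variance = [0.8²·24.9²·0.91 + 0.5²·7.5²·0.66 + 1.6²·9.5²·0.95] + 458.761 = 589.863 + 458.761 = 1048.62.
Reliability = 1048.62 / 1100.67 = 0.9527.

0.9527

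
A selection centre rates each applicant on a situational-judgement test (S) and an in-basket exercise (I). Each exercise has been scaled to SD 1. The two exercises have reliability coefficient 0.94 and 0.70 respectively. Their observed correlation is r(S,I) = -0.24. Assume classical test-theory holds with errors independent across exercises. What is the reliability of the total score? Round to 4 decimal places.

Var(S+I) = 2 + 2·[(-0.24)] = 2 − 0.48 = 1.52.
Because errors are independent across components, Cov(Tᵢ,Tⱼ) = Cov(Xᵢ,Xⱼ); the off-diagonal part of the true-score variance is the same as above.
True-score variance = [0.94 + 0.70] − 0.48 = 1.64 − 0.48 = 1.16.
Reliability = 1.16 / 1.52 = 0.7632.

0.7632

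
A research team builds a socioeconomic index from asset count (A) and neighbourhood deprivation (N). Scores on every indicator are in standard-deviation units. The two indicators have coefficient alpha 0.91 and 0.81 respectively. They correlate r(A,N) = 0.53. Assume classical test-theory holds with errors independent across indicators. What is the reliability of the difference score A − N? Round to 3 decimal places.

Var(A−N) = 1 + 1 − 2·0.53 = 2 − 1.06 = 0.94.
Because errors are independent across components, Cov(Tᵢ,Tⱼ) = Cov(Xᵢ,Xⱼ); the off-diagonal part of the true-score variance is the same as above.
True-score variance = [0.91 + 0.81] − 1.06 = 1.72 − 1.06 = 0.66.
Reliability = 0.66 / 0.94 = 0.702.

0.702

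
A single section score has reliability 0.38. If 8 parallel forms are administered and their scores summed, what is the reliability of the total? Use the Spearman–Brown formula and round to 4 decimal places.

0.8306

ρ_k = kρ / (1 + (k−1)ρ) = 8·0.38 / (1 + 7·0.38) = 3.040 / 3.660 = 0.8306.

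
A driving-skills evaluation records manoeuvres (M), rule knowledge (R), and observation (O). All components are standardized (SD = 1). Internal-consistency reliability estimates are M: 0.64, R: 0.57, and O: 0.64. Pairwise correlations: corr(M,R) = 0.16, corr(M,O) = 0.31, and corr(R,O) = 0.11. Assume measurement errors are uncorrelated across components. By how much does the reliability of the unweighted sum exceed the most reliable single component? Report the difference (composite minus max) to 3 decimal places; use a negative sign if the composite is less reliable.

Var(sum) = 3 + 1.16 = 4.16; true-score variance = 1.85 + 1.16 = 3.01; composite reliability = 0.7236.
Max component reliability = 0.6400.
Difference = 0.7236 − 0.6400 = 0.084.

0.084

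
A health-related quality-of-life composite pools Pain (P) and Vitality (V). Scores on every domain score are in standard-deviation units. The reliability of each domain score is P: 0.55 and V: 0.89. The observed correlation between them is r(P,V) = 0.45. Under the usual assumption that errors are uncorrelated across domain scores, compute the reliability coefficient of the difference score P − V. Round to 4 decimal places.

0.4909

Var(P−V) = 1 + 1 − 2·0.45 = 2 − 0.9 = 1.1.
Under uncorrelated errors the observed covariances equal the true-score covariances, so only the own-variance terms attenuate.
True-score variance = [0.55 + 0.89] − 0.9 = 1.44 − 0.9 = 0.54.
Reliability = 0.54 / 1.1 = 0.4909.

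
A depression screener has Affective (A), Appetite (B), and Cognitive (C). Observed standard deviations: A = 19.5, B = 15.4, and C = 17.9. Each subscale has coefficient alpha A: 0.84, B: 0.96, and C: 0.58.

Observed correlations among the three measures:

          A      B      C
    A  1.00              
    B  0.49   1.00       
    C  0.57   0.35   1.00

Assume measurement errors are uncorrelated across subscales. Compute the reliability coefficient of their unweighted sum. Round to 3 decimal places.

0.888

Var(A+B+C) = 19.5² + 15.4² + 17.9² + 2·[19.5·15.4·0.49 + 19.5·17.9·0.57 + 15.4·17.9·0.35] = 937.82 + 885.173 = 1822.99.
Under uncorrelated errors the observed covariances equal the true-score covariances, so only the own-variance terms attenuate.
True-score variance = [19.5²·0.84 + 15.4²·0.96 + 17.9²·0.58] + 885.173 = 732.921 + 885.173 = 1618.09.
Reliability = 1618.09 / 1822.99 = 0.888.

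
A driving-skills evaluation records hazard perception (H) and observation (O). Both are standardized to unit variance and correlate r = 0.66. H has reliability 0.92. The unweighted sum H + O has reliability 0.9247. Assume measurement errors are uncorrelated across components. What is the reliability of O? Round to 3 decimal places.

0.830

Var(H+O) = 2 + 2·0.66 = 3.320.
True-score variance = ρ_H + ρ_O + 2·0.66, so 0.9247 = (0.92 + ρ_O + 1.32) / 3.320.
ρ_O = 0.9247·3.320 − 0.92 − 1.32 = 0.830.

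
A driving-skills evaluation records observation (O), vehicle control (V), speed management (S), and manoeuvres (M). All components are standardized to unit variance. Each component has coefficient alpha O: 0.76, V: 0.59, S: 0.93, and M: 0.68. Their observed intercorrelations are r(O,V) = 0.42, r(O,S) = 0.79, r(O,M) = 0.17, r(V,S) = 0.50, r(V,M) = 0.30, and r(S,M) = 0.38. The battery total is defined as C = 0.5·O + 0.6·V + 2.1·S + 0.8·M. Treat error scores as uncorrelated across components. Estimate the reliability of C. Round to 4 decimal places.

0.9315

Var(C) = 0.5² + 0.6² + 2.1² + 0.8² + 2·[0.3·0.42 + 1.05·0.79 + 0.4·0.17 + 1.26·0.50 + 0.48·0.30 + 1.68·0.38] = 5.66 + 4.8718 = 10.5318.
With uncorrelated errors the cross-covariances are all true-score covariance, so they carry over unchanged; only the diagonal terms shrink to ρᵢσᵢ².
True-score variance = [0.5²·0.76 + 0.6²·0.59 + 2.1²·0.93 + 0.8²·0.68] + 4.8718 = 4.9389 + 4.8718 = 9.8107.
Reliability = 9.8107 / 10.5318 = 0.9315.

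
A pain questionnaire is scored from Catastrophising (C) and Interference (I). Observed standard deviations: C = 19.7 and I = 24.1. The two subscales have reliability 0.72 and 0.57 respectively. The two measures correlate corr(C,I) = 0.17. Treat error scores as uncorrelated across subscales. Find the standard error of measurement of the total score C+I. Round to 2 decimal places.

18.93

Var(total) = 968.9 + 161.422 = 1130.32.
True-score variance = 610.486 + 161.422 = 771.908, so reliability = 0.6829.
Error variance = 1130.32 − 771.908 = 358.414; SEM = √358.414 = 18.93.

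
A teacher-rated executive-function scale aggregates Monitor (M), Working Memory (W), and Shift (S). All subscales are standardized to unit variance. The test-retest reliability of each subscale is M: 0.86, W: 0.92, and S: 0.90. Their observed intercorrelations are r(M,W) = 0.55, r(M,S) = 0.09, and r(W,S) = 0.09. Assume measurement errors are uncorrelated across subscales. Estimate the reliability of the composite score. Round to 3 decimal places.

0.928

Var(M+W+S) = 3 + 2·[0.55 + 0.09 + 0.09] = 3 + 1.46 = 4.46.
Because errors are independent across components, Cov(Tᵢ,Tⱼ) = Cov(Xᵢ,Xⱼ); the off-diagonal part of the true-score variance is the same as above.
True-score variance = [0.86 + 0.92 + 0.90] + 1.46 = 2.68 + 1.46 = 4.14.
Reliability = 4.14 / 4.46 = 0.928.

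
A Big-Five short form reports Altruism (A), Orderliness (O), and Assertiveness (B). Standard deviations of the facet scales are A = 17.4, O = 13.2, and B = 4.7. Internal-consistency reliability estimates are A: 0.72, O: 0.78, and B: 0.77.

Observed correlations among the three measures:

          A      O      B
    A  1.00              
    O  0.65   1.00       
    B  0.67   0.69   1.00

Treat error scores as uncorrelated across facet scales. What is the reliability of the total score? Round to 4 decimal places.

Var(A+O+B) = 17.4² + 13.2² + 4.7² + 2·[17.4·13.2·0.65 + 17.4·4.7·0.67 + 13.2·4.7·0.69] = 499.09 + 493.784 = 992.874.
Because errors are independent across components, Cov(Tᵢ,Tⱼ) = Cov(Xᵢ,Xⱼ); the off-diagonal part of the true-score variance is the same as above.
True-score variance = [17.4²·0.72 + 13.2²·0.78 + 4.7²·0.77] + 493.784 = 370.904 + 493.784 = 864.688.
Reliability = 864.688 / 992.874 = 0.8709.

0.8709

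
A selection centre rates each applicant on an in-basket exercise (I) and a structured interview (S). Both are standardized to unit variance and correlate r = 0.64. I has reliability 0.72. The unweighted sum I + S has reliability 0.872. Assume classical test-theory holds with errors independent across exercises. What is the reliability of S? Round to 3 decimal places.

0.860

Var(I+S) = 2 + 2·0.64 = 3.280.
True-score variance = ρ_I + ρ_S + 2·0.64, so 0.872 = (0.72 + ρ_S + 1.28) / 3.280.
ρ_S = 0.872·3.280 − 0.72 − 1.28 = 0.860.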